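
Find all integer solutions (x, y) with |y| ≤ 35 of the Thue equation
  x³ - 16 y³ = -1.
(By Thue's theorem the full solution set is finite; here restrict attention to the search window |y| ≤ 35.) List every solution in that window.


The equation is x³ - 16y³ = -1. For fixed y, x³ = 16·y³ − 1, so a solution requires the RHS to be a perfect cube.
Strategy: iterate y from -35 to 35, compute RHS = 16·y³ − 1, and check whether it is a (positive or negative) perfect cube.
Check small values of y:
  y = 0: RHS = -1 = (-1)³ ⇒ x = -1 works.
  y = 1: RHS = 15 is not a perfect cube.
  y = -1: RHS = -17 is not a perfect cube.
  y = 2: RHS = 127 is not a perfect cube.
  y = -2: RHS = -129 is not a perfect cube.
  y = 3: RHS = 431 is not a perfect cube.
  y = -3: RHS = -433 is not a perfect cube.
Continuing the search up to |y| = 35 finds no further solutions beyond those listed.
Collected solutions: (-1, 0).

Solutions (with |y| ≤ 35): (-1, 0).


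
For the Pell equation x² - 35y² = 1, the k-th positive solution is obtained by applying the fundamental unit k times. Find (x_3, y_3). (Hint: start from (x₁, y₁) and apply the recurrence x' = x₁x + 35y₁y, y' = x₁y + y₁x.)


Step 1: Find the fundamental solution (x₁, y₁) of x² - 35y² = 1.
  Expand √35 as a continued fraction. a₀ = ⌊√35⌋ = 5; iterate m_{k+1} = d_k·a_k − m_k, d_{k+1} = (35 − m_{k+1}²)/d_k, a_{k+1} = ⌊(a₀ + m_{k+1})/d_{k+1}⌋ (starting m₀ = 0, d₀ = 1), with convergents p_k = a_k·p_{k-1} + p_{k-2}, q_k = a_k·q_{k-1} + q_{k-2} (p₋₁ = 1, q₋₁ = 0):
  k = 0: a₀ = 5; p₀/q₀ = 5/1; p₀² − 35·q₀² = 25 − 35 = -10.
  k = 1: m = 5, d = 10, a = ⌊(5 + 5)/10⌋ = 1; p/q = (1·5 + 1)/(1·1 + 0) = 6/1; p² − 35·q² = 36 − 35 = 1.
  The first convergent with p² − 35·q² = 1 gives the fundamental solution (x₁, y₁) = (6, 1).
Step 2: Apply the recurrence (x_{n+1}, y_{n+1}) = (x₁x_n + 35y₁y_n, x₁y_n + y₁x_n) repeatedly.
  From (x_1, y_1) = (6, 1): x_2 = 6·6 + 35·1·1 = 71; y_2 = 6·1 + 1·6 = 12.
  From (x_2, y_2) = (71, 12): x_3 = 6·71 + 35·1·12 = 846; y_3 = 6·12 + 1·71 = 143.
Step 3: Verify x_3² - 35·y_3² = 715716 - 715715 = 1 (should be 1). ✓

(x_1, y_1) = (6, 1); (x_3, y_3) = (846, 143).


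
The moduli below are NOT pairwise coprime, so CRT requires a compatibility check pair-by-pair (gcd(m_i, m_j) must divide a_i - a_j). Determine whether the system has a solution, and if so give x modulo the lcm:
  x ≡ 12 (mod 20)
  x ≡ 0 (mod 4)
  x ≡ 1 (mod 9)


Moduli 20, 4, 9 are not pairwise coprime, so CRT works modulo lcm(m_i) when all pairwise compatibility conditions hold.
Pairwise compatibility: gcd(m_i, m_j) must divide a_i - a_j for every pair.
Merge one congruence at a time:
  Start: x ≡ 12 (mod 20).
  Combine with x ≡ 0 (mod 4): gcd(20, 4) = 4; 0 - 12 = -12, which IS divisible by 4, so compatible.
    Write x = 12 + 20·t and substitute into x ≡ 0 (mod 4): 20·t ≡ 0 − 12 = -12 (mod 4).
    Divide the congruence (and modulus) by g = 4: 5·t ≡ -3 (mod 1).
    Modulo 1 every t works; take t = 0.
    Then x = 12 + 20·0 = 12, valid modulo lcm(20, 4) = 20: x ≡ 12 (mod 20).
  Combine with x ≡ 1 (mod 9): gcd(20, 9) = 1; 1 - 12 = -11, which IS divisible by 1, so compatible.
    Write x = 12 + 20·t and substitute into x ≡ 1 (mod 9): 20·t ≡ 1 − 12 = -11 (mod 9).
    Reduce coefficients mod 9: 2·t ≡ 7 (mod 9).
    The inverse of 2 mod 9 is 5 (since 2·5 = 10 = 1·9 + 1), so t ≡ 5·7 = 35 ≡ 8 (mod 9).
    Then x = 12 + 20·8 = 172, valid modulo lcm(20, 9) = 180: x ≡ 172 (mod 180).
Verify: 172 mod 20 = 12, 172 mod 4 = 0, 172 mod 9 = 1.

x ≡ 172 (mod 180).


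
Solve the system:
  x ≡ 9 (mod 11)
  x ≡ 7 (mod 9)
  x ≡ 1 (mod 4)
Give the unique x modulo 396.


Moduli 11, 9, 4 are pairwise coprime; by CRT there is a unique solution modulo M = 11 · 9 · 4 = 396.
Solve pairwise, accumulating the modulus:
  Start with x ≡ 9 (mod 11).
  Combine with x ≡ 7 (mod 9): since gcd(11, 9) = 1, we get a unique residue mod 99.
    Write x = 9 + 11·t and substitute into x ≡ 7 (mod 9): 11·t ≡ 7 − 9 = -2 (mod 9).
    Reduce coefficients mod 9: 2·t ≡ 7 (mod 9).
    The inverse of 2 mod 9 is 5 (since 2·5 = 10 = 1·9 + 1), so t ≡ 5·7 = 35 ≡ 8 (mod 9).
    Then x = 9 + 11·8 = 97, valid modulo lcm(11, 9) = 99: x ≡ 97 (mod 99).
  Combine with x ≡ 1 (mod 4): since gcd(99, 4) = 1, we get a unique residue mod 396.
    Write x = 97 + 99·t and substitute into x ≡ 1 (mod 4): 99·t ≡ 1 − 97 = -96 (mod 4).
    Reduce coefficients mod 4: 3·t ≡ 0 (mod 4).
    The inverse of 3 mod 4 is 3 (since 3·3 = 9 = 2·4 + 1), so t ≡ 3·0 = 0 ≡ 0 (mod 4).
    Then x = 97 + 99·0 = 97, valid modulo lcm(99, 4) = 396: x ≡ 97 (mod 396).
Verify: 97 mod 11 = 9 ✓, 97 mod 9 = 7 ✓, 97 mod 4 = 1 ✓.

x ≡ 97 (mod 396).


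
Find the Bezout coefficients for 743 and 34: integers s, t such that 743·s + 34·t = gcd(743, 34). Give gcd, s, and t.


Euclidean algorithm on (743, 34) — divide until remainder is 0:
  743 = 21 · 34 + 29
  34 = 1 · 29 + 5
  29 = 5 · 5 + 4
  5 = 1 · 4 + 1
  4 = 4 · 1 + 0
gcd(743, 34) = 1.
Track Bezout coefficients alongside the remainders: start with r₀ = 743 = a·1 + b·0 (s = 1, t = 0) and r₁ = 34 = a·0 + b·1 (s = 0, t = 1); each new remainder r_{k+1} = r_{k-1} − q_k·r_k inherits s_{k+1} = s_{k-1} − q_k·s_k, t_{k+1} = t_{k-1} − q_k·t_k, so r_k = a·s_k + b·t_k at every step:
  q = 21: r = 29, s = 1 − 21·0 = 1, t = 0 − 21·1 = -21  (check: 743·1 + 34·(-21) = 29)
  q = 1: r = 5, s = 0 − 1·1 = -1, t = 1 − 1·(-21) = 22  (check: 743·(-1) + 34·22 = 5)
  q = 5: r = 4, s = 1 − 5·(-1) = 6, t = -21 − 5·22 = -131  (check: 743·6 + 34·(-131) = 4)
  q = 1: r = 1, s = -1 − 1·6 = -7, t = 22 − 1·(-131) = 153  (check: 743·(-7) + 34·153 = 1)
The row with r = 1 (the gcd) gives the Bezout coefficients s = -7, t = 153.
Result: 743 · (-7) + 34 · (153) = 1.

gcd(743, 34) = 1; s = -7, t = 153 (check: 743·(-7) + 34·153 = 1).


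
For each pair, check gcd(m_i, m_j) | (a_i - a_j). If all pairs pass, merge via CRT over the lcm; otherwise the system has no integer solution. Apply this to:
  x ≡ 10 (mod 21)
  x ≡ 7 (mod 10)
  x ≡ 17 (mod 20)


Moduli 21, 10, 20 are not pairwise coprime, so CRT works modulo lcm(m_i) when all pairwise compatibility conditions hold.
Pairwise compatibility: gcd(m_i, m_j) must divide a_i - a_j for every pair.
Merge one congruence at a time:
  Start: x ≡ 10 (mod 21).
  Combine with x ≡ 7 (mod 10): gcd(21, 10) = 1; 7 - 10 = -3, which IS divisible by 1, so compatible.
    Write x = 10 + 21·t and substitute into x ≡ 7 (mod 10): 21·t ≡ 7 − 10 = -3 (mod 10).
    Reduce coefficients mod 10: 1·t ≡ 7 (mod 10).
    So t ≡ 7 (mod 10).
    Then x = 10 + 21·7 = 157, valid modulo lcm(21, 10) = 210: x ≡ 157 (mod 210).
  Combine with x ≡ 17 (mod 20): gcd(210, 20) = 10; 17 - 157 = -140, which IS divisible by 10, so compatible.
    Write x = 157 + 210·t and substitute into x ≡ 17 (mod 20): 210·t ≡ 17 − 157 = -140 (mod 20).
    Divide the congruence (and modulus) by g = 10: 21·t ≡ -14 (mod 2).
    Reduce coefficients mod 2: 1·t ≡ 0 (mod 2).
    So t ≡ 0 (mod 2).
    Then x = 157 + 210·0 = 157, valid modulo lcm(210, 20) = 420: x ≡ 157 (mod 420).
Verify: 157 mod 21 = 10, 157 mod 10 = 7, 157 mod 20 = 17.

x ≡ 157 (mod 420).


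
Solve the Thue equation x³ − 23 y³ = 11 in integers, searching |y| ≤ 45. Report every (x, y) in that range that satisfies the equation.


The equation is x³ - 23y³ = 11. For fixed y, x³ = 23·y³ + 11, so a solution requires the RHS to be a perfect cube.
Strategy: iterate y from -45 to 45, compute RHS = 23·y³ + 11, and check whether it is a (positive or negative) perfect cube.
Check small values of y:
  y = 0: RHS = 11 is not a perfect cube.
  y = 1: RHS = 34 is not a perfect cube.
  y = -1: RHS = -12 is not a perfect cube.
  y = 2: RHS = 195 is not a perfect cube.
  y = -2: RHS = -173 is not a perfect cube.
  y = 3: RHS = 632 is not a perfect cube.
  y = -3: RHS = -610 is not a perfect cube.
Continuing the search up to |y| = 45 finds no solutions either.
No (x, y) in the scanned range satisfies the equation.

No integer solutions with |y| ≤ 45.


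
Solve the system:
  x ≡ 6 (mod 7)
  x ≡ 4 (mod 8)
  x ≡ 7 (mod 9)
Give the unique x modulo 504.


Moduli 7, 8, 9 are pairwise coprime; by CRT there is a unique solution modulo M = 7 · 8 · 9 = 504.
Solve pairwise, accumulating the modulus:
  Start with x ≡ 6 (mod 7).
  Combine with x ≡ 4 (mod 8): since gcd(7, 8) = 1, we get a unique residue mod 56.
    Write x = 6 + 7·t and substitute into x ≡ 4 (mod 8): 7·t ≡ 4 − 6 = -2 (mod 8).
    Reduce coefficients mod 8: 7·t ≡ 6 (mod 8).
    The inverse of 7 mod 8 is 7 (since 7·7 = 49 = 6·8 + 1), so t ≡ 7·6 = 42 ≡ 2 (mod 8).
    Then x = 6 + 7·2 = 20, valid modulo lcm(7, 8) = 56: x ≡ 20 (mod 56).
  Combine with x ≡ 7 (mod 9): since gcd(56, 9) = 1, we get a unique residue mod 504.
    Write x = 20 + 56·t and substitute into x ≡ 7 (mod 9): 56·t ≡ 7 − 20 = -13 (mod 9).
    Reduce coefficients mod 9: 2·t ≡ 5 (mod 9).
    The inverse of 2 mod 9 is 5 (since 2·5 = 10 = 1·9 + 1), so t ≡ 5·5 = 25 ≡ 7 (mod 9).
    Then x = 20 + 56·7 = 412, valid modulo lcm(56, 9) = 504: x ≡ 412 (mod 504).
Verify: 412 mod 7 = 6 ✓, 412 mod 8 = 4 ✓, 412 mod 9 = 7 ✓.

x ≡ 412 (mod 504).


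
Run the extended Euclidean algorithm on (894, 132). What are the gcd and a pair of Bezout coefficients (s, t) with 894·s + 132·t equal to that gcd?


Euclidean algorithm on (894, 132) — divide until remainder is 0:
  894 = 6 · 132 + 102
  132 = 1 · 102 + 30
  102 = 3 · 30 + 12
  30 = 2 · 12 + 6
  12 = 2 · 6 + 0
gcd(894, 132) = 6.
Track Bezout coefficients alongside the remainders: start with r₀ = 894 = a·1 + b·0 (s = 1, t = 0) and r₁ = 132 = a·0 + b·1 (s = 0, t = 1); each new remainder r_{k+1} = r_{k-1} − q_k·r_k inherits s_{k+1} = s_{k-1} − q_k·s_k, t_{k+1} = t_{k-1} − q_k·t_k, so r_k = a·s_k + b·t_k at every step:
  q = 6: r = 102, s = 1 − 6·0 = 1, t = 0 − 6·1 = -6  (check: 894·1 + 132·(-6) = 102)
  q = 1: r = 30, s = 0 − 1·1 = -1, t = 1 − 1·(-6) = 7  (check: 894·(-1) + 132·7 = 30)
  q = 3: r = 12, s = 1 − 3·(-1) = 4, t = -6 − 3·7 = -27  (check: 894·4 + 132·(-27) = 12)
  q = 2: r = 6, s = -1 − 2·4 = -9, t = 7 − 2·(-27) = 61  (check: 894·(-9) + 132·61 = 6)
The row with r = 6 (the gcd) gives the Bezout coefficients s = -9, t = 61.
Result: 894 · (-9) + 132 · (61) = 6.

gcd(894, 132) = 6; s = -9, t = 61 (check: 894·(-9) + 132·61 = 6).


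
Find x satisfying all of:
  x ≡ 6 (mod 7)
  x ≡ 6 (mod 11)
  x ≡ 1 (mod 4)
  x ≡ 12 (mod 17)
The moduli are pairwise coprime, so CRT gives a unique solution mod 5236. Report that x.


Product of moduli M = 7 · 11 · 4 · 17 = 5236.
Merge one congruence at a time:
  Start: x ≡ 6 (mod 7).
  Combine with x ≡ 6 (mod 11); new modulus lcm = 77.
    Write x = 6 + 7·t and substitute into x ≡ 6 (mod 11): 7·t ≡ 6 − 6 = 0 (mod 11).
    The inverse of 7 mod 11 is 8 (since 7·8 = 56 = 5·11 + 1), so t ≡ 8·0 = 0 ≡ 0 (mod 11).
    Then x = 6 + 7·0 = 6, valid modulo lcm(7, 11) = 77: x ≡ 6 (mod 77).
  Combine with x ≡ 1 (mod 4); new modulus lcm = 308.
    Write x = 6 + 77·t and substitute into x ≡ 1 (mod 4): 77·t ≡ 1 − 6 = -5 (mod 4).
    Reduce coefficients mod 4: 1·t ≡ 3 (mod 4).
    So t ≡ 3 (mod 4).
    Then x = 6 + 77·3 = 237, valid modulo lcm(77, 4) = 308: x ≡ 237 (mod 308).
  Combine with x ≡ 12 (mod 17); new modulus lcm = 5236.
    Write x = 237 + 308·t and substitute into x ≡ 12 (mod 17): 308·t ≡ 12 − 237 = -225 (mod 17).
    Reduce coefficients mod 17: 2·t ≡ 13 (mod 17).
    The inverse of 2 mod 17 is 9 (since 2·9 = 18 = 1·17 + 1), so t ≡ 9·13 = 117 ≡ 15 (mod 17).
    Then x = 237 + 308·15 = 4857, valid modulo lcm(308, 17) = 5236: x ≡ 4857 (mod 5236).
Verify against each original: 4857 mod 7 = 6, 4857 mod 11 = 6, 4857 mod 4 = 1, 4857 mod 17 = 12.

x ≡ 4857 (mod 5236).


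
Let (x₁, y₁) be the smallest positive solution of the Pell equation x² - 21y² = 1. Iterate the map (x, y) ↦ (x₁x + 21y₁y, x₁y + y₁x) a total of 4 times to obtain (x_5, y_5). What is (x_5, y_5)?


Step 1: Find the fundamental solution (x₁, y₁) of x² - 21y² = 1.
  Expand √21 as a continued fraction. a₀ = ⌊√21⌋ = 4; iterate m_{k+1} = d_k·a_k − m_k, d_{k+1} = (21 − m_{k+1}²)/d_k, a_{k+1} = ⌊(a₀ + m_{k+1})/d_{k+1}⌋ (starting m₀ = 0, d₀ = 1), with convergents p_k = a_k·p_{k-1} + p_{k-2}, q_k = a_k·q_{k-1} + q_{k-2} (p₋₁ = 1, q₋₁ = 0):
  k = 0: a₀ = 4; p₀/q₀ = 4/1; p₀² − 21·q₀² = 16 − 21 = -5.
  k = 1: m = 4, d = 5, a = ⌊(4 + 4)/5⌋ = 1; p/q = (1·4 + 1)/(1·1 + 0) = 5/1; p² − 21·q² = 25 − 21 = 4.
  k = 2: m = 1, d = 4, a = ⌊(4 + 1)/4⌋ = 1; p/q = (1·5 + 4)/(1·1 + 1) = 9/2; p² − 21·q² = 81 − 84 = -3.
  k = 3: m = 3, d = 3, a = ⌊(4 + 3)/3⌋ = 2; p/q = (2·9 + 5)/(2·2 + 1) = 23/5; p² − 21·q² = 529 − 525 = 4.
  k = 4: m = 3, d = 4, a = ⌊(4 + 3)/4⌋ = 1; p/q = (1·23 + 9)/(1·5 + 2) = 32/7; p² − 21·q² = 1024 − 1029 = -5.
  k = 5: m = 1, d = 5, a = ⌊(4 + 1)/5⌋ = 1; p/q = (1·32 + 23)/(1·7 + 5) = 55/12; p² − 21·q² = 3025 − 3024 = 1.
  The first convergent with p² − 21·q² = 1 gives the fundamental solution (x₁, y₁) = (55, 12).
Step 2: Apply the recurrence (x_{n+1}, y_{n+1}) = (x₁x_n + 21y₁y_n, x₁y_n + y₁x_n) repeatedly.
  From (x_1, y_1) = (55, 12): x_2 = 55·55 + 21·12·12 = 6049; y_2 = 55·12 + 12·55 = 1320.
  From (x_2, y_2) = (6049, 1320): x_3 = 55·6049 + 21·12·1320 = 665335; y_3 = 55·1320 + 12·6049 = 145188.
  From (x_3, y_3) = (665335, 145188): x_4 = 55·665335 + 21·12·145188 = 73180801; y_4 = 55·145188 + 12·665335 = 15969360.
  From (x_4, y_4) = (73180801, 15969360): x_5 = 55·73180801 + 21·12·15969360 = 8049222775; y_5 = 55·15969360 + 12·73180801 = 1756484412.
Step 3: Verify x_5² - 21·y_5² = 64789987281578700625 - 64789987281578700624 = 1 (should be 1). ✓

(x_1, y_1) = (55, 12); (x_5, y_5) = (8049222775, 1756484412).


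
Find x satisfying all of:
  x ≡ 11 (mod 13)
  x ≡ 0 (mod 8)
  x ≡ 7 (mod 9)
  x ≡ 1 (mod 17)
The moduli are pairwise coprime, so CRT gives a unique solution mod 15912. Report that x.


Product of moduli M = 13 · 8 · 9 · 17 = 15912.
Merge one congruence at a time:
  Start: x ≡ 11 (mod 13).
  Combine with x ≡ 0 (mod 8); new modulus lcm = 104.
    Write x = 11 + 13·t and substitute into x ≡ 0 (mod 8): 13·t ≡ 0 − 11 = -11 (mod 8).
    Reduce coefficients mod 8: 5·t ≡ 5 (mod 8).
    The inverse of 5 mod 8 is 5 (since 5·5 = 25 = 3·8 + 1), so t ≡ 5·5 = 25 ≡ 1 (mod 8).
    Then x = 11 + 13·1 = 24, valid modulo lcm(13, 8) = 104: x ≡ 24 (mod 104).
  Combine with x ≡ 7 (mod 9); new modulus lcm = 936.
    Write x = 24 + 104·t and substitute into x ≡ 7 (mod 9): 104·t ≡ 7 − 24 = -17 (mod 9).
    Reduce coefficients mod 9: 5·t ≡ 1 (mod 9).
    The inverse of 5 mod 9 is 2 (since 5·2 = 10 = 1·9 + 1), so t ≡ 2·1 = 2 ≡ 2 (mod 9).
    Then x = 24 + 104·2 = 232, valid modulo lcm(104, 9) = 936: x ≡ 232 (mod 936).
  Combine with x ≡ 1 (mod 17); new modulus lcm = 15912.
    Write x = 232 + 936·t and substitute into x ≡ 1 (mod 17): 936·t ≡ 1 − 232 = -231 (mod 17).
    Reduce coefficients mod 17: 1·t ≡ 7 (mod 17).
    So t ≡ 7 (mod 17).
    Then x = 232 + 936·7 = 6784, valid modulo lcm(936, 17) = 15912: x ≡ 6784 (mod 15912).
Verify against each original: 6784 mod 13 = 11, 6784 mod 8 = 0, 6784 mod 9 = 7, 6784 mod 17 = 1.

x ≡ 6784 (mod 15912).


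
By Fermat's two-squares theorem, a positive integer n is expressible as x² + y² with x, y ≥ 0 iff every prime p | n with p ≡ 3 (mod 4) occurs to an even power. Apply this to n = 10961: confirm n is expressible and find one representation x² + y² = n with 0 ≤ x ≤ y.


Step 1: Factor n = 10961 = 97 · 113.
Step 2: Check the mod-4 condition on each prime factor: 97 ≡ 1 (mod 4), exponent 1; 113 ≡ 1 (mod 4), exponent 1.
All primes ≡ 3 (mod 4) appear to even exponent (or don't appear), so by the two-squares theorem n IS expressible as a sum of two squares.
Step 3: Build a representation. Here n = 97 · 113 is a product of primes ≡ 1 (mod 4). Each prime p ≡ 1 (mod 4) is itself a sum of two squares; find a² by testing p − a² for a perfect square:
  97: 97 − 1² = 96, 97 − 2² = 93, 97 − 3² = 88, 97 − 4² = 81 = 9² ⇒ 97 = 4² + 9².
  113: 113 − 1² = 112, 113 − 2² = 109, 113 − 3² = 104, 113 − 4² = 97, 113 − 5² = 88, 113 − 6² = 77, 113 − 7² = 64 = 8² ⇒ 113 = 7² + 8².
  Combine using the Brahmagupta–Fibonacci identity (a² + b²)(c² + d²) = (ac − bd)² + (ad + bc)² = (ac + bd)² + (ad − bc)²:
  97 · 113 = 10961: from (4² + 9²)(7² + 8²), take (4·7 − 9·8, 4·8 + 9·7) = (28 − 72, 32 + 63) = (-44, 95); dropping signs (only squares matter) gives (44, 95); check 44² + 95² = 1936 + 9025 = 10961 ✓.
Step 4: Order so x ≤ y and verify: 44² + 95² = 1936 + 9025 = 10961 = n. ✓

n = 10961 = 44² + 95² (one valid representation with x ≤ y).


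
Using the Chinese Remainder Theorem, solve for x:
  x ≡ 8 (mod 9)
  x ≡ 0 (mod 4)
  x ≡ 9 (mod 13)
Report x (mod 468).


Moduli 9, 4, 13 are pairwise coprime; by CRT there is a unique solution modulo M = 9 · 4 · 13 = 468.
Solve pairwise, accumulating the modulus:
  Start with x ≡ 8 (mod 9).
  Combine with x ≡ 0 (mod 4): since gcd(9, 4) = 1, we get a unique residue mod 36.
    Write x = 8 + 9·t and substitute into x ≡ 0 (mod 4): 9·t ≡ 0 − 8 = -8 (mod 4).
    Reduce coefficients mod 4: 1·t ≡ 0 (mod 4).
    So t ≡ 0 (mod 4).
    Then x = 8 + 9·0 = 8, valid modulo lcm(9, 4) = 36: x ≡ 8 (mod 36).
  Combine with x ≡ 9 (mod 13): since gcd(36, 13) = 1, we get a unique residue mod 468.
    Write x = 8 + 36·t and substitute into x ≡ 9 (mod 13): 36·t ≡ 9 − 8 = 1 (mod 13).
    Reduce coefficients mod 13: 10·t ≡ 1 (mod 13).
    The inverse of 10 mod 13 is 4 (since 10·4 = 40 = 3·13 + 1), so t ≡ 4·1 = 4 ≡ 4 (mod 13).
    Then x = 8 + 36·4 = 152, valid modulo lcm(36, 13) = 468: x ≡ 152 (mod 468).
Verify: 152 mod 9 = 8 ✓, 152 mod 4 = 0 ✓, 152 mod 13 = 9 ✓.

x ≡ 152 (mod 468).


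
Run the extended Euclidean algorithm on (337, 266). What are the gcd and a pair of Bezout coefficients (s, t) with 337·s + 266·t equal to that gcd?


Euclidean algorithm on (337, 266) — divide until remainder is 0:
  337 = 1 · 266 + 71
  266 = 3 · 71 + 53
  71 = 1 · 53 + 18
  53 = 2 · 18 + 17
  18 = 1 · 17 + 1
  17 = 17 · 1 + 0
gcd(337, 266) = 1.
Track Bezout coefficients alongside the remainders: start with r₀ = 337 = a·1 + b·0 (s = 1, t = 0) and r₁ = 266 = a·0 + b·1 (s = 0, t = 1); each new remainder r_{k+1} = r_{k-1} − q_k·r_k inherits s_{k+1} = s_{k-1} − q_k·s_k, t_{k+1} = t_{k-1} − q_k·t_k, so r_k = a·s_k + b·t_k at every step:
  q = 1: r = 71, s = 1 − 1·0 = 1, t = 0 − 1·1 = -1  (check: 337·1 + 266·(-1) = 71)
  q = 3: r = 53, s = 0 − 3·1 = -3, t = 1 − 3·(-1) = 4  (check: 337·(-3) + 266·4 = 53)
  q = 1: r = 18, s = 1 − 1·(-3) = 4, t = -1 − 1·4 = -5  (check: 337·4 + 266·(-5) = 18)
  q = 2: r = 17, s = -3 − 2·4 = -11, t = 4 − 2·(-5) = 14  (check: 337·(-11) + 266·14 = 17)
  q = 1: r = 1, s = 4 − 1·(-11) = 15, t = -5 − 1·14 = -19  (check: 337·15 + 266·(-19) = 1)
The row with r = 1 (the gcd) gives the Bezout coefficients s = 15, t = -19.
Result: 337 · (15) + 266 · (-19) = 1.

gcd(337, 266) = 1; s = 15, t = -19 (check: 337·15 + 266·(-19) = 1).


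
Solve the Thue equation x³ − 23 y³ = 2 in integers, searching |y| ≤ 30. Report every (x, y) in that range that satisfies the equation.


The equation is x³ - 23y³ = 2. For fixed y, x³ = 23·y³ + 2, so a solution requires the RHS to be a perfect cube.
Strategy: iterate y from -30 to 30, compute RHS = 23·y³ + 2, and check whether it is a (positive or negative) perfect cube.
Check small values of y:
  y = 0: RHS = 2 is not a perfect cube.
  y = 1: RHS = 25 is not a perfect cube.
  y = -1: RHS = -21 is not a perfect cube.
  y = 2: RHS = 186 is not a perfect cube.
  y = -2: RHS = -182 is not a perfect cube.
  y = 3: RHS = 623 is not a perfect cube.
  y = -3: RHS = -619 is not a perfect cube.
Continuing the search up to |y| = 30 finds no solutions either.
No (x, y) in the scanned range satisfies the equation.

No integer solutions with |y| ≤ 30.


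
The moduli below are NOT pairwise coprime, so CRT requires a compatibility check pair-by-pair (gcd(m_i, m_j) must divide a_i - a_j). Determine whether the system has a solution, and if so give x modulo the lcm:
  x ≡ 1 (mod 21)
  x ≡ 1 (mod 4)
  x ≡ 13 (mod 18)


Moduli 21, 4, 18 are not pairwise coprime, so CRT works modulo lcm(m_i) when all pairwise compatibility conditions hold.
Pairwise compatibility: gcd(m_i, m_j) must divide a_i - a_j for every pair.
Merge one congruence at a time:
  Start: x ≡ 1 (mod 21).
  Combine with x ≡ 1 (mod 4): gcd(21, 4) = 1; 1 - 1 = 0, which IS divisible by 1, so compatible.
    Write x = 1 + 21·t and substitute into x ≡ 1 (mod 4): 21·t ≡ 1 − 1 = 0 (mod 4).
    Reduce coefficients mod 4: 1·t ≡ 0 (mod 4).
    So t ≡ 0 (mod 4).
    Then x = 1 + 21·0 = 1, valid modulo lcm(21, 4) = 84: x ≡ 1 (mod 84).
  Combine with x ≡ 13 (mod 18): gcd(84, 18) = 6; 13 - 1 = 12, which IS divisible by 6, so compatible.
    Write x = 1 + 84·t and substitute into x ≡ 13 (mod 18): 84·t ≡ 13 − 1 = 12 (mod 18).
    Divide the congruence (and modulus) by g = 6: 14·t ≡ 2 (mod 3).
    Reduce coefficients mod 3: 2·t ≡ 2 (mod 3).
    The inverse of 2 mod 3 is 2 (since 2·2 = 4 = 1·3 + 1), so t ≡ 2·2 = 4 ≡ 1 (mod 3).
    Then x = 1 + 84·1 = 85, valid modulo lcm(84, 18) = 252: x ≡ 85 (mod 252).
Verify: 85 mod 21 = 1, 85 mod 4 = 1, 85 mod 18 = 13.

x ≡ 85 (mod 252).


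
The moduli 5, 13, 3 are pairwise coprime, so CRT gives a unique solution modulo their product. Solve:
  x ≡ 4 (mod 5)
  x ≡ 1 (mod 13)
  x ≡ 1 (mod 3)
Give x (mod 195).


Moduli 5, 13, 3 are pairwise coprime; by CRT there is a unique solution modulo M = 5 · 13 · 3 = 195.
Solve pairwise, accumulating the modulus:
  Start with x ≡ 4 (mod 5).
  Combine with x ≡ 1 (mod 13): since gcd(5, 13) = 1, we get a unique residue mod 65.
    Write x = 4 + 5·t and substitute into x ≡ 1 (mod 13): 5·t ≡ 1 − 4 = -3 (mod 13).
    Reduce coefficients mod 13: 5·t ≡ 10 (mod 13).
    The inverse of 5 mod 13 is 8 (since 5·8 = 40 = 3·13 + 1), so t ≡ 8·10 = 80 ≡ 2 (mod 13).
    Then x = 4 + 5·2 = 14, valid modulo lcm(5, 13) = 65: x ≡ 14 (mod 65).
  Combine with x ≡ 1 (mod 3): since gcd(65, 3) = 1, we get a unique residue mod 195.
    Write x = 14 + 65·t and substitute into x ≡ 1 (mod 3): 65·t ≡ 1 − 14 = -13 (mod 3).
    Reduce coefficients mod 3: 2·t ≡ 2 (mod 3).
    The inverse of 2 mod 3 is 2 (since 2·2 = 4 = 1·3 + 1), so t ≡ 2·2 = 4 ≡ 1 (mod 3).
    Then x = 14 + 65·1 = 79, valid modulo lcm(65, 3) = 195: x ≡ 79 (mod 195).
Verify: 79 mod 5 = 4 ✓, 79 mod 13 = 1 ✓, 79 mod 3 = 1 ✓.

x ≡ 79 (mod 195).


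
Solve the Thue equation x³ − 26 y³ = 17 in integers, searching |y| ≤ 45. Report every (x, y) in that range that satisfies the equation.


The equation is x³ - 26y³ = 17. For fixed y, x³ = 26·y³ + 17, so a solution requires the RHS to be a perfect cube.
Strategy: iterate y from -45 to 45, compute RHS = 26·y³ + 17, and check whether it is a (positive or negative) perfect cube.
Check small values of y:
  y = 0: RHS = 17 is not a perfect cube.
  y = 1: RHS = 43 is not a perfect cube.
  y = -1: RHS = -9 is not a perfect cube.
  y = 2: RHS = 225 is not a perfect cube.
  y = -2: RHS = -191 is not a perfect cube.
  y = 3: RHS = 719 is not a perfect cube.
  y = -3: RHS = -685 is not a perfect cube.
Continuing the search up to |y| = 45 finds no solutions either.
No (x, y) in the scanned range satisfies the equation.

No integer solutions with |y| ≤ 45.


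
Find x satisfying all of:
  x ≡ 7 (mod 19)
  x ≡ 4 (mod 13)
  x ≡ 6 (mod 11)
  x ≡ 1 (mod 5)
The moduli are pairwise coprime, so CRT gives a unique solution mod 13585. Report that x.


Product of moduli M = 19 · 13 · 11 · 5 = 13585.
Merge one congruence at a time:
  Start: x ≡ 7 (mod 19).
  Combine with x ≡ 4 (mod 13); new modulus lcm = 247.
    Write x = 7 + 19·t and substitute into x ≡ 4 (mod 13): 19·t ≡ 4 − 7 = -3 (mod 13).
    Reduce coefficients mod 13: 6·t ≡ 10 (mod 13).
    The inverse of 6 mod 13 is 11 (since 6·11 = 66 = 5·13 + 1), so t ≡ 11·10 = 110 ≡ 6 (mod 13).
    Then x = 7 + 19·6 = 121, valid modulo lcm(19, 13) = 247: x ≡ 121 (mod 247).
  Combine with x ≡ 6 (mod 11); new modulus lcm = 2717.
    Write x = 121 + 247·t and substitute into x ≡ 6 (mod 11): 247·t ≡ 6 − 121 = -115 (mod 11).
    Reduce coefficients mod 11: 5·t ≡ 6 (mod 11).
    The inverse of 5 mod 11 is 9 (since 5·9 = 45 = 4·11 + 1), so t ≡ 9·6 = 54 ≡ 10 (mod 11).
    Then x = 121 + 247·10 = 2591, valid modulo lcm(247, 11) = 2717: x ≡ 2591 (mod 2717).
  Combine with x ≡ 1 (mod 5); new modulus lcm = 13585.
    Write x = 2591 + 2717·t and substitute into x ≡ 1 (mod 5): 2717·t ≡ 1 − 2591 = -2590 (mod 5).
    Reduce coefficients mod 5: 2·t ≡ 0 (mod 5).
    The inverse of 2 mod 5 is 3 (since 2·3 = 6 = 1·5 + 1), so t ≡ 3·0 = 0 ≡ 0 (mod 5).
    Then x = 2591 + 2717·0 = 2591, valid modulo lcm(2717, 5) = 13585: x ≡ 2591 (mod 13585).
Verify against each original: 2591 mod 19 = 7, 2591 mod 13 = 4, 2591 mod 11 = 6, 2591 mod 5 = 1.

x ≡ 2591 (mod 13585).


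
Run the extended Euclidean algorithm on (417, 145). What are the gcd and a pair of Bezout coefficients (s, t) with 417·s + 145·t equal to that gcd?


Euclidean algorithm on (417, 145) — divide until remainder is 0:
  417 = 2 · 145 + 127
  145 = 1 · 127 + 18
  127 = 7 · 18 + 1
  18 = 18 · 1 + 0
gcd(417, 145) = 1.
Track Bezout coefficients alongside the remainders: start with r₀ = 417 = a·1 + b·0 (s = 1, t = 0) and r₁ = 145 = a·0 + b·1 (s = 0, t = 1); each new remainder r_{k+1} = r_{k-1} − q_k·r_k inherits s_{k+1} = s_{k-1} − q_k·s_k, t_{k+1} = t_{k-1} − q_k·t_k, so r_k = a·s_k + b·t_k at every step:
  q = 2: r = 127, s = 1 − 2·0 = 1, t = 0 − 2·1 = -2  (check: 417·1 + 145·(-2) = 127)
  q = 1: r = 18, s = 0 − 1·1 = -1, t = 1 − 1·(-2) = 3  (check: 417·(-1) + 145·3 = 18)
  q = 7: r = 1, s = 1 − 7·(-1) = 8, t = -2 − 7·3 = -23  (check: 417·8 + 145·(-23) = 1)
The row with r = 1 (the gcd) gives the Bezout coefficients s = 8, t = -23.
Result: 417 · (8) + 145 · (-23) = 1.

gcd(417, 145) = 1; s = 8, t = -23 (check: 417·8 + 145·(-23) = 1).


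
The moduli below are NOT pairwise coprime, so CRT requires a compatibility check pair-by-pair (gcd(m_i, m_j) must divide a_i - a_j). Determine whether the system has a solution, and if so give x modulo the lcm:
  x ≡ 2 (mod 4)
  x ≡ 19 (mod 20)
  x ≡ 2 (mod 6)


Moduli 4, 20, 6 are not pairwise coprime, so CRT works modulo lcm(m_i) when all pairwise compatibility conditions hold.
Pairwise compatibility: gcd(m_i, m_j) must divide a_i - a_j for every pair.
Merge one congruence at a time:
  Start: x ≡ 2 (mod 4).
  Combine with x ≡ 19 (mod 20): gcd(4, 20) = 4, and 19 - 2 = 17 is NOT divisible by 4.
    ⇒ system is inconsistent (no integer solution).

No solution (the system is inconsistent).


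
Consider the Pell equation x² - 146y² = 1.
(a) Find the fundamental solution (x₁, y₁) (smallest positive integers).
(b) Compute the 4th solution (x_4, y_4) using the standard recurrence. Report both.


Step 1: Find the fundamental solution (x₁, y₁) of x² - 146y² = 1.
  Expand √146 as a continued fraction. a₀ = ⌊√146⌋ = 12; iterate m_{k+1} = d_k·a_k − m_k, d_{k+1} = (146 − m_{k+1}²)/d_k, a_{k+1} = ⌊(a₀ + m_{k+1})/d_{k+1}⌋ (starting m₀ = 0, d₀ = 1), with convergents p_k = a_k·p_{k-1} + p_{k-2}, q_k = a_k·q_{k-1} + q_{k-2} (p₋₁ = 1, q₋₁ = 0):
  k = 0: a₀ = 12; p₀/q₀ = 12/1; p₀² − 146·q₀² = 144 − 146 = -2.
  k = 1: m = 12, d = 2, a = ⌊(12 + 12)/2⌋ = 12; p/q = (12·12 + 1)/(12·1 + 0) = 145/12; p² − 146·q² = 21025 − 21024 = 1.
  The first convergent with p² − 146·q² = 1 gives the fundamental solution (x₁, y₁) = (145, 12).
Step 2: Apply the recurrence (x_{n+1}, y_{n+1}) = (x₁x_n + 146y₁y_n, x₁y_n + y₁x_n) repeatedly.
  From (x_1, y_1) = (145, 12): x_2 = 145·145 + 146·12·12 = 42049; y_2 = 145·12 + 12·145 = 3480.
  From (x_2, y_2) = (42049, 3480): x_3 = 145·42049 + 146·12·3480 = 12194065; y_3 = 145·3480 + 12·42049 = 1009188.
  From (x_3, y_3) = (12194065, 1009188): x_4 = 145·12194065 + 146·12·1009188 = 3536236801; y_4 = 145·1009188 + 12·12194065 = 292661040.
Step 3: Verify x_4² - 146·y_4² = 12504970712746713601 - 12504970712746713600 = 1 (should be 1). ✓

(x_1, y_1) = (145, 12); (x_4, y_4) = (3536236801, 292661040).


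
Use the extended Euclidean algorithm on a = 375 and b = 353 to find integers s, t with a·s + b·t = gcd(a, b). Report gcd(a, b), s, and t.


Euclidean algorithm on (375, 353) — divide until remainder is 0:
  375 = 1 · 353 + 22
  353 = 16 · 22 + 1
  22 = 22 · 1 + 0
gcd(375, 353) = 1.
Track Bezout coefficients alongside the remainders: start with r₀ = 375 = a·1 + b·0 (s = 1, t = 0) and r₁ = 353 = a·0 + b·1 (s = 0, t = 1); each new remainder r_{k+1} = r_{k-1} − q_k·r_k inherits s_{k+1} = s_{k-1} − q_k·s_k, t_{k+1} = t_{k-1} − q_k·t_k, so r_k = a·s_k + b·t_k at every step:
  q = 1: r = 22, s = 1 − 1·0 = 1, t = 0 − 1·1 = -1  (check: 375·1 + 353·(-1) = 22)
  q = 16: r = 1, s = 0 − 16·1 = -16, t = 1 − 16·(-1) = 17  (check: 375·(-16) + 353·17 = 1)
The row with r = 1 (the gcd) gives the Bezout coefficients s = -16, t = 17.
Result: 375 · (-16) + 353 · (17) = 1.

gcd(375, 353) = 1; s = -16, t = 17 (check: 375·(-16) + 353·17 = 1).


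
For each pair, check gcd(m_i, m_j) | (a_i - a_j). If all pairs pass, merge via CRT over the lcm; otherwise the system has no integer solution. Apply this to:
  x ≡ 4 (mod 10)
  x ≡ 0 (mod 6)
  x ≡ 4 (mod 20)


Moduli 10, 6, 20 are not pairwise coprime, so CRT works modulo lcm(m_i) when all pairwise compatibility conditions hold.
Pairwise compatibility: gcd(m_i, m_j) must divide a_i - a_j for every pair.
Merge one congruence at a time:
  Start: x ≡ 4 (mod 10).
  Combine with x ≡ 0 (mod 6): gcd(10, 6) = 2; 0 - 4 = -4, which IS divisible by 2, so compatible.
    Write x = 4 + 10·t and substitute into x ≡ 0 (mod 6): 10·t ≡ 0 − 4 = -4 (mod 6).
    Divide the congruence (and modulus) by g = 2: 5·t ≡ -2 (mod 3).
    Reduce coefficients mod 3: 2·t ≡ 1 (mod 3).
    The inverse of 2 mod 3 is 2 (since 2·2 = 4 = 1·3 + 1), so t ≡ 2·1 = 2 ≡ 2 (mod 3).
    Then x = 4 + 10·2 = 24, valid modulo lcm(10, 6) = 30: x ≡ 24 (mod 30).
  Combine with x ≡ 4 (mod 20): gcd(30, 20) = 10; 4 - 24 = -20, which IS divisible by 10, so compatible.
    Write x = 24 + 30·t and substitute into x ≡ 4 (mod 20): 30·t ≡ 4 − 24 = -20 (mod 20).
    Divide the congruence (and modulus) by g = 10: 3·t ≡ -2 (mod 2).
    Reduce coefficients mod 2: 1·t ≡ 0 (mod 2).
    So t ≡ 0 (mod 2).
    Then x = 24 + 30·0 = 24, valid modulo lcm(30, 20) = 60: x ≡ 24 (mod 60).
Verify: 24 mod 10 = 4, 24 mod 6 = 0, 24 mod 20 = 4.

x ≡ 24 (mod 60).


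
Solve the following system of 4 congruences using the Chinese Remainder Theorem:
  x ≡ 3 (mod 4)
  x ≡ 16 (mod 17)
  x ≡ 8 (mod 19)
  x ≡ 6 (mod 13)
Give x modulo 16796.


Product of moduli M = 4 · 17 · 19 · 13 = 16796.
Merge one congruence at a time:
  Start: x ≡ 3 (mod 4).
  Combine with x ≡ 16 (mod 17); new modulus lcm = 68.
    Write x = 3 + 4·t and substitute into x ≡ 16 (mod 17): 4·t ≡ 16 − 3 = 13 (mod 17).
    The inverse of 4 mod 17 is 13 (since 4·13 = 52 = 3·17 + 1), so t ≡ 13·13 = 169 ≡ 16 (mod 17).
    Then x = 3 + 4·16 = 67, valid modulo lcm(4, 17) = 68: x ≡ 67 (mod 68).
  Combine with x ≡ 8 (mod 19); new modulus lcm = 1292.
    Write x = 67 + 68·t and substitute into x ≡ 8 (mod 19): 68·t ≡ 8 − 67 = -59 (mod 19).
    Reduce coefficients mod 19: 11·t ≡ 17 (mod 19).
    The inverse of 11 mod 19 is 7 (since 11·7 = 77 = 4·19 + 1), so t ≡ 7·17 = 119 ≡ 5 (mod 19).
    Then x = 67 + 68·5 = 407, valid modulo lcm(68, 19) = 1292: x ≡ 407 (mod 1292).
  Combine with x ≡ 6 (mod 13); new modulus lcm = 16796.
    Write x = 407 + 1292·t and substitute into x ≡ 6 (mod 13): 1292·t ≡ 6 − 407 = -401 (mod 13).
    Reduce coefficients mod 13: 5·t ≡ 2 (mod 13).
    The inverse of 5 mod 13 is 8 (since 5·8 = 40 = 3·13 + 1), so t ≡ 8·2 = 16 ≡ 3 (mod 13).
    Then x = 407 + 1292·3 = 4283, valid modulo lcm(1292, 13) = 16796: x ≡ 4283 (mod 16796).
Verify against each original: 4283 mod 4 = 3, 4283 mod 17 = 16, 4283 mod 19 = 8, 4283 mod 13 = 6.

x ≡ 4283 (mod 16796).


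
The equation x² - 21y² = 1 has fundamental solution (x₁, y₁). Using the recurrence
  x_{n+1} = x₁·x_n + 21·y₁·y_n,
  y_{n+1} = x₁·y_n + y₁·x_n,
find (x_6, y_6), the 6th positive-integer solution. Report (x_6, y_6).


Step 1: Find the fundamental solution (x₁, y₁) of x² - 21y² = 1.
  Expand √21 as a continued fraction. a₀ = ⌊√21⌋ = 4; iterate m_{k+1} = d_k·a_k − m_k, d_{k+1} = (21 − m_{k+1}²)/d_k, a_{k+1} = ⌊(a₀ + m_{k+1})/d_{k+1}⌋ (starting m₀ = 0, d₀ = 1), with convergents p_k = a_k·p_{k-1} + p_{k-2}, q_k = a_k·q_{k-1} + q_{k-2} (p₋₁ = 1, q₋₁ = 0):
  k = 0: a₀ = 4; p₀/q₀ = 4/1; p₀² − 21·q₀² = 16 − 21 = -5.
  k = 1: m = 4, d = 5, a = ⌊(4 + 4)/5⌋ = 1; p/q = (1·4 + 1)/(1·1 + 0) = 5/1; p² − 21·q² = 25 − 21 = 4.
  k = 2: m = 1, d = 4, a = ⌊(4 + 1)/4⌋ = 1; p/q = (1·5 + 4)/(1·1 + 1) = 9/2; p² − 21·q² = 81 − 84 = -3.
  k = 3: m = 3, d = 3, a = ⌊(4 + 3)/3⌋ = 2; p/q = (2·9 + 5)/(2·2 + 1) = 23/5; p² − 21·q² = 529 − 525 = 4.
  k = 4: m = 3, d = 4, a = ⌊(4 + 3)/4⌋ = 1; p/q = (1·23 + 9)/(1·5 + 2) = 32/7; p² − 21·q² = 1024 − 1029 = -5.
  k = 5: m = 1, d = 5, a = ⌊(4 + 1)/5⌋ = 1; p/q = (1·32 + 23)/(1·7 + 5) = 55/12; p² − 21·q² = 3025 − 3024 = 1.
  The first convergent with p² − 21·q² = 1 gives the fundamental solution (x₁, y₁) = (55, 12).
Step 2: Apply the recurrence (x_{n+1}, y_{n+1}) = (x₁x_n + 21y₁y_n, x₁y_n + y₁x_n) repeatedly.
  From (x_1, y_1) = (55, 12): x_2 = 55·55 + 21·12·12 = 6049; y_2 = 55·12 + 12·55 = 1320.
  From (x_2, y_2) = (6049, 1320): x_3 = 55·6049 + 21·12·1320 = 665335; y_3 = 55·1320 + 12·6049 = 145188.
  From (x_3, y_3) = (665335, 145188): x_4 = 55·665335 + 21·12·145188 = 73180801; y_4 = 55·145188 + 12·665335 = 15969360.
  From (x_4, y_4) = (73180801, 15969360): x_5 = 55·73180801 + 21·12·15969360 = 8049222775; y_5 = 55·15969360 + 12·73180801 = 1756484412.
  From (x_5, y_5) = (8049222775, 1756484412): x_6 = 55·8049222775 + 21·12·1756484412 = 885341324449; y_6 = 55·1756484412 + 12·8049222775 = 193197315960.
Step 3: Verify x_6² - 21·y_6² = 783829260777109485153601 - 783829260777109485153600 = 1 (should be 1). ✓

(x_1, y_1) = (55, 12); (x_6, y_6) = (885341324449, 193197315960).


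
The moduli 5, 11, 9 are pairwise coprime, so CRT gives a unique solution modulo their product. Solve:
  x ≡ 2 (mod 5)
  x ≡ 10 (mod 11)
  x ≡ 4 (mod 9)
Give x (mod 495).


Moduli 5, 11, 9 are pairwise coprime; by CRT there is a unique solution modulo M = 5 · 11 · 9 = 495.
Solve pairwise, accumulating the modulus:
  Start with x ≡ 2 (mod 5).
  Combine with x ≡ 10 (mod 11): since gcd(5, 11) = 1, we get a unique residue mod 55.
    Write x = 2 + 5·t and substitute into x ≡ 10 (mod 11): 5·t ≡ 10 − 2 = 8 (mod 11).
    The inverse of 5 mod 11 is 9 (since 5·9 = 45 = 4·11 + 1), so t ≡ 9·8 = 72 ≡ 6 (mod 11).
    Then x = 2 + 5·6 = 32, valid modulo lcm(5, 11) = 55: x ≡ 32 (mod 55).
  Combine with x ≡ 4 (mod 9): since gcd(55, 9) = 1, we get a unique residue mod 495.
    Write x = 32 + 55·t and substitute into x ≡ 4 (mod 9): 55·t ≡ 4 − 32 = -28 (mod 9).
    Reduce coefficients mod 9: 1·t ≡ 8 (mod 9).
    So t ≡ 8 (mod 9).
    Then x = 32 + 55·8 = 472, valid modulo lcm(55, 9) = 495: x ≡ 472 (mod 495).
Verify: 472 mod 5 = 2 ✓, 472 mod 11 = 10 ✓, 472 mod 9 = 4 ✓.

x ≡ 472 (mod 495).


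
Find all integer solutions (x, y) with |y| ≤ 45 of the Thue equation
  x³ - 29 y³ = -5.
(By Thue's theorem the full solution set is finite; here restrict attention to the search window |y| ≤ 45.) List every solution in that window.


The equation is x³ - 29y³ = -5. For fixed y, x³ = 29·y³ − 5, so a solution requires the RHS to be a perfect cube.
Strategy: iterate y from -45 to 45, compute RHS = 29·y³ − 5, and check whether it is a (positive or negative) perfect cube.
Check small values of y:
  y = 0: RHS = -5 is not a perfect cube.
  y = 1: RHS = 24 is not a perfect cube.
  y = -1: RHS = -34 is not a perfect cube.
  y = 2: RHS = 227 is not a perfect cube.
  y = -2: RHS = -237 is not a perfect cube.
  y = 3: RHS = 778 is not a perfect cube.
  y = -3: RHS = -788 is not a perfect cube.
Continuing the search up to |y| = 45 finds no solutions either.
No (x, y) in the scanned range satisfies the equation.

No integer solutions with |y| ≤ 45.


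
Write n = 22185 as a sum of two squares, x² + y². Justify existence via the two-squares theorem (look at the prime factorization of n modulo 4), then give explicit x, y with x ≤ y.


Step 1: Factor n = 22185 = 3^2 · 5 · 17 · 29.
Step 2: Check the mod-4 condition on each prime factor: 3 ≡ 3 (mod 4), exponent 2 (must be even); 5 ≡ 1 (mod 4), exponent 1; 17 ≡ 1 (mod 4), exponent 1; 29 ≡ 1 (mod 4), exponent 1.
All primes ≡ 3 (mod 4) appear to even exponent (or don't appear), so by the two-squares theorem n IS expressible as a sum of two squares.
Step 3: Build a representation. Group n = k² · m with k = 3 and m = 5 · 17 · 29 = 2465 (a product of primes ≡ 1 (mod 4)); a representation of m scales to one of n via (k·x)² + (k·y)² = k²(x² + y²). Each prime p ≡ 1 (mod 4) is itself a sum of two squares; find a² by testing p − a² for a perfect square:
  5: 5 − 1² = 4 = 2² ⇒ 5 = 1² + 2².
  17: 17 − 1² = 16 = 4² ⇒ 17 = 1² + 4².
  29: 29 − 1² = 28, 29 − 2² = 25 = 5² ⇒ 29 = 2² + 5².
  Combine using the Brahmagupta–Fibonacci identity (a² + b²)(c² + d²) = (ac − bd)² + (ad + bc)² = (ac + bd)² + (ad − bc)²:
  5 · 17 = 85: from (1² + 2²)(1² + 4²), take (1·1 − 2·4, 1·4 + 2·1) = (1 − 8, 4 + 2) = (-7, 6); dropping signs (only squares matter) gives (7, 6); check 7² + 6² = 49 + 36 = 85 ✓.
  85 · 29 = 2465: from (7² + 6²)(2² + 5²), take (7·2 − 6·5, 7·5 + 6·2) = (14 − 30, 35 + 12) = (-16, 47); dropping signs (only squares matter) gives (16, 47); check 16² + 47² = 256 + 2209 = 2465 ✓.
  Scale by k = 3: (3·16, 3·47) = (48, 141).
Step 4: Order so x ≤ y and verify: 48² + 141² = 2304 + 19881 = 22185 = n. ✓

n = 22185 = 48² + 141² (one valid representation with x ≤ y).


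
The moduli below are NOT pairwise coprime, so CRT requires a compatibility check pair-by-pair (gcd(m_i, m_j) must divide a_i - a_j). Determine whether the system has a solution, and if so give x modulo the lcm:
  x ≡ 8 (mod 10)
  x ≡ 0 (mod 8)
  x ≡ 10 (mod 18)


Moduli 10, 8, 18 are not pairwise coprime, so CRT works modulo lcm(m_i) when all pairwise compatibility conditions hold.
Pairwise compatibility: gcd(m_i, m_j) must divide a_i - a_j for every pair.
Merge one congruence at a time:
  Start: x ≡ 8 (mod 10).
  Combine with x ≡ 0 (mod 8): gcd(10, 8) = 2; 0 - 8 = -8, which IS divisible by 2, so compatible.
    Write x = 8 + 10·t and substitute into x ≡ 0 (mod 8): 10·t ≡ 0 − 8 = -8 (mod 8).
    Divide the congruence (and modulus) by g = 2: 5·t ≡ -4 (mod 4).
    Reduce coefficients mod 4: 1·t ≡ 0 (mod 4).
    So t ≡ 0 (mod 4).
    Then x = 8 + 10·0 = 8, valid modulo lcm(10, 8) = 40: x ≡ 8 (mod 40).
  Combine with x ≡ 10 (mod 18): gcd(40, 18) = 2; 10 - 8 = 2, which IS divisible by 2, so compatible.
    Write x = 8 + 40·t and substitute into x ≡ 10 (mod 18): 40·t ≡ 10 − 8 = 2 (mod 18).
    Divide the congruence (and modulus) by g = 2: 20·t ≡ 1 (mod 9).
    Reduce coefficients mod 9: 2·t ≡ 1 (mod 9).
    The inverse of 2 mod 9 is 5 (since 2·5 = 10 = 1·9 + 1), so t ≡ 5·1 = 5 ≡ 5 (mod 9).
    Then x = 8 + 40·5 = 208, valid modulo lcm(40, 18) = 360: x ≡ 208 (mod 360).
Verify: 208 mod 10 = 8, 208 mod 8 = 0, 208 mod 18 = 10.

x ≡ 208 (mod 360).
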